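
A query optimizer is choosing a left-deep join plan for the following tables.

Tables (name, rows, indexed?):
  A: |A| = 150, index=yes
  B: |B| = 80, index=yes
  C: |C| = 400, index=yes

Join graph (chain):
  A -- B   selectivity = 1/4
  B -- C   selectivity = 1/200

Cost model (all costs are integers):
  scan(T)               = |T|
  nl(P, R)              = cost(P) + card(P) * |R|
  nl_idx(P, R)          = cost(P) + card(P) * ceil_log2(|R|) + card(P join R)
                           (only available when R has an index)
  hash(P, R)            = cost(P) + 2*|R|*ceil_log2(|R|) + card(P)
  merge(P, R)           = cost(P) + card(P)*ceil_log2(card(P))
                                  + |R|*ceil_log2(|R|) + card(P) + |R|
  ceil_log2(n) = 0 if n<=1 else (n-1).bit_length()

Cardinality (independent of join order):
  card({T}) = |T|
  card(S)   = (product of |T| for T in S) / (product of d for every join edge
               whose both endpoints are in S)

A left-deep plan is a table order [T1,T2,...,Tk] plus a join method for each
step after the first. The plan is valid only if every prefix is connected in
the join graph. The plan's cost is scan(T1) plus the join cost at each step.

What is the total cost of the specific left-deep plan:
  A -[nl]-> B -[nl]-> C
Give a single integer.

step 1: scan A: cost=150, card=150
step 2: join B via nl
    card(P join B) = 150*80/(4) = 3000
    cost = 150 + 150*80 = 12150
step 3: join C via nl
    card(P join C) = 3000*400/(200) = 6000
    cost = 12150 + 3000*400 = 1212150

1212150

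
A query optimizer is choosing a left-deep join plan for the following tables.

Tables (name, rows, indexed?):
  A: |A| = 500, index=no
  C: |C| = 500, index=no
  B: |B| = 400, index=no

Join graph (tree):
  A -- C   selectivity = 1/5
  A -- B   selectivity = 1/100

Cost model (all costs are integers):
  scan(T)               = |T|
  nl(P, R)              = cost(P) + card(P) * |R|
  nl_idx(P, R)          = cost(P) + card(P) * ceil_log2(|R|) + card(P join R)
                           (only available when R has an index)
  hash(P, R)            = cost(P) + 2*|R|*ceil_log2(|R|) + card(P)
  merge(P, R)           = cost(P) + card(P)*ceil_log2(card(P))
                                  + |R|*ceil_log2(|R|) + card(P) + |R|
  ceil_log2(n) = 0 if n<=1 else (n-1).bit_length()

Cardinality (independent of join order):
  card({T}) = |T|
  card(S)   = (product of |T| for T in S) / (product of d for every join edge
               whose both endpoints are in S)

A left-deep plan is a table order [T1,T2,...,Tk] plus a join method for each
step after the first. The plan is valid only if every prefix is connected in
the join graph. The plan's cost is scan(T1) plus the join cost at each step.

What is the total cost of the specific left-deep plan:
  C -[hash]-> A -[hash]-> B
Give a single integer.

67200

step 1: scan C: cost=500, card=500
step 2: join A via hash
    card(P join A) = 500*500/(5) = 50000
    cost = 500 + 2*500*9 + 500 = 10000
step 3: join B via hash
    card(P join B) = 50000*400/(100) = 200000
    cost = 10000 + 2*400*9 + 50000 = 67200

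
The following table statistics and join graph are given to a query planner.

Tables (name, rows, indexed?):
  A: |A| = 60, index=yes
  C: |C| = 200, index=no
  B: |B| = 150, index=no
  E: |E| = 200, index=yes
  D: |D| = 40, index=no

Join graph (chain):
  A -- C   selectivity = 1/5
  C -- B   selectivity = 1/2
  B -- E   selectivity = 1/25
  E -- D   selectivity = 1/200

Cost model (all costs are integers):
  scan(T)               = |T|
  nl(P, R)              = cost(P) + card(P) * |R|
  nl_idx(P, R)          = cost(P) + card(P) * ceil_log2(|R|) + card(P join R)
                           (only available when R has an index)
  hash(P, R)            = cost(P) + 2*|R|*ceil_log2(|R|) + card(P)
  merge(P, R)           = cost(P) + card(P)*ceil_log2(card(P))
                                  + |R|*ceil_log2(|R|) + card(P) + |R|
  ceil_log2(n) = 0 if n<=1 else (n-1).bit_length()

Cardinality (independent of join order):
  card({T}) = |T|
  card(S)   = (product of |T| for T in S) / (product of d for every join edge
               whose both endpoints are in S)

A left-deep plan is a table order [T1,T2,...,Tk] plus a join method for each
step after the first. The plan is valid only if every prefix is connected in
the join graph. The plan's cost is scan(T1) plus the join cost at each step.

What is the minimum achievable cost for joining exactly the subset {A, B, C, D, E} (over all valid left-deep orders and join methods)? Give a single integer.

Selinger DP over subsets of {A,B,C,D,E}:
  {A}: scan cost=60, card=60
  {C}: scan cost=200, card=200
  {B}: scan cost=150, card=150
  {E}: scan cost=200, card=200
  {D}: scan cost=40, card=40
  {AC}: card=2400; try (A,hash)→1120, (C,merge)→2280, (A,merge)→2420, (C,hash)→3320, (A,nl_idx)→3800, (C,nl)→12060 …(+1); best=1120 via (A,hash)
  {BC}: card=15000; try (B,hash)→2800, (C,merge)→3300, (B,merge)→3350, (C,hash)→3500, (C,nl)→30150, (B,nl)→30200; best=2800 via (B,hash)
  {BE}: card=1200; try (E,nl_idx)→2550, (B,hash)→2800, (E,merge)→3300, (B,merge)→3350, (E,hash)→3500, (E,nl)→30150 …(+1); best=2550 via (E,nl_idx)
  {DE}: card=40; try (E,nl_idx)→400, (D,hash)→880, (E,merge)→2120, (D,merge)→2280, (E,hash)→3280, (E,nl)→8040 …(+1); best=400 via (E,nl_idx)
  {ABC}: card=180000; try (B,hash)→5920, (A,hash)→18520, (B,merge)→33670, (A,merge)→228220, (A,nl_idx)→272800, (B,nl)→361120 …(+1); best=5920 via (B,hash)
  {BCE}: card=120000; try (C,hash)→6950, (C,merge)→18750, (E,hash)→21000, (E,merge)→229600, (C,nl)→242550, (E,nl_idx)→242800 …(+1); best=6950 via (C,hash)
  {BDE}: card=240; try (B,merge)→2030, (B,hash)→2840, (D,hash)→4230, (B,nl)→6400, (D,merge)→17230, (D,nl)→50550; best=2030 via (B,merge)
  {ABCE}: card=1440000; try (A,hash)→127670, (E,hash)→189120, (A,nl_idx)→2166950, (A,merge)→2167370, (E,nl_idx)→2885920, (E,merge)→3427720 …(+2); best=127670 via (A,hash)
  {BCDE}: card=24000; try (C,hash)→5470, (C,merge)→5990, (C,nl)→50030, (D,hash)→127430, (D,merge)→2167230, (D,nl)→4806950; best=5470 via (C,hash)
  {ABCDE}: card=288000; try (A,hash)→30190, (A,merge)→389890, (A,nl_idx)→437470, (A,nl)→1445470, (D,hash)→1568150, (D,merge)→31807950 …(+1); best=30190 via (A,hash)

30190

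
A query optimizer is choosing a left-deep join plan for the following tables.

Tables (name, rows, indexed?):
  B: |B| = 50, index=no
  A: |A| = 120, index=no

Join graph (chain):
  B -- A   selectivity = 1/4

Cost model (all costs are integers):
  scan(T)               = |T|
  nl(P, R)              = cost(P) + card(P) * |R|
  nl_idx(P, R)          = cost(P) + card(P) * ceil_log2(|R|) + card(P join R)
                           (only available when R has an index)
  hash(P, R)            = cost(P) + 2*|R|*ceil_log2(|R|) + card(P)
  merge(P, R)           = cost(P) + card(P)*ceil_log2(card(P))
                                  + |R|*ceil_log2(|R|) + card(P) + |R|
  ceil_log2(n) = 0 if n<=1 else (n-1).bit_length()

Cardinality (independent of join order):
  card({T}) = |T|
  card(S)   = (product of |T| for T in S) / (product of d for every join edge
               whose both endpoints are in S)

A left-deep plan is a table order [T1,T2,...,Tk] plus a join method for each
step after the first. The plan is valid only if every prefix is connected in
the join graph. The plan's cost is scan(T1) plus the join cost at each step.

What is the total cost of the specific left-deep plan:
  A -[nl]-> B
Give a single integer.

6120

step 1: scan A: cost=120, card=120
step 2: join B via nl
    card(P join B) = 120*50/(4) = 1500
    cost = 120 + 120*50 = 6120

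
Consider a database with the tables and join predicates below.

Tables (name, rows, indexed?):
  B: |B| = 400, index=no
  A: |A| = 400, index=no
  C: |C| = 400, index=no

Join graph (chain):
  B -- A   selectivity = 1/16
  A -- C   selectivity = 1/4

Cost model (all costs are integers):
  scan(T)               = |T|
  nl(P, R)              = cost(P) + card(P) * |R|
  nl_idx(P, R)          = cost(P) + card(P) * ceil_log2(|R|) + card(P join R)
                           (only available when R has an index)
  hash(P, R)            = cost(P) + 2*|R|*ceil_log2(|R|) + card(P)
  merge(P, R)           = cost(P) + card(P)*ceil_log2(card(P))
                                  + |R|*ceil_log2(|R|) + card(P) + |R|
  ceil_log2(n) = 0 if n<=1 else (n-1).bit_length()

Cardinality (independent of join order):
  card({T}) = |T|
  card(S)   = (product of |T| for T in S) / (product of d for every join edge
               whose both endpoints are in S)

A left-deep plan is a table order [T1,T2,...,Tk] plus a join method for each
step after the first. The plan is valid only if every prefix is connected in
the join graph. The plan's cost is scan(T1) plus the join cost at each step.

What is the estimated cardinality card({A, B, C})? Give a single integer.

1000000

Tables in S: A(400), B(400), C(400)
Edges inside S: B-A(d=16), A-C(d=4)
numerator = 400 * 400 * 400 = 64000000
denominator = 16 * 4 = 64
card(S) = 64000000 / 64 = 1000000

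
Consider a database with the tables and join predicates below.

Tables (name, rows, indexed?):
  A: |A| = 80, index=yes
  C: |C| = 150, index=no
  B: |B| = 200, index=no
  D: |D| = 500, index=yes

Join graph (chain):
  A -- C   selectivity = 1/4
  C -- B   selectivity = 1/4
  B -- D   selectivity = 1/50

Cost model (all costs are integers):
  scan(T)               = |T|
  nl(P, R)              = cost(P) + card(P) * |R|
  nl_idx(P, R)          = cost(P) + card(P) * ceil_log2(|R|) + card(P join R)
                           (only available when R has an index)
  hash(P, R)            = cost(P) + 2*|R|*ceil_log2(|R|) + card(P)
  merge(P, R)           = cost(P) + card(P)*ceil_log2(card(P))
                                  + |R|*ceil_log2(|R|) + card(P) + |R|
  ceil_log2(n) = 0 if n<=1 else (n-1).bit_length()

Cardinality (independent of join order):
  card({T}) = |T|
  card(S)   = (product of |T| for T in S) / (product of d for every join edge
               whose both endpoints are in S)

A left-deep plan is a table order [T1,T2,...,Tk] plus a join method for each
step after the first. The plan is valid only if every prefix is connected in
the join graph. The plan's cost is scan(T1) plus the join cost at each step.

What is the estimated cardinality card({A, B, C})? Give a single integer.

Tables in S: A(80), B(200), C(150)
Edges inside S: A-C(d=4), C-B(d=4)
numerator = 80 * 200 * 150 = 2400000
denominator = 4 * 4 = 16
card(S) = 2400000 / 16 = 150000

150000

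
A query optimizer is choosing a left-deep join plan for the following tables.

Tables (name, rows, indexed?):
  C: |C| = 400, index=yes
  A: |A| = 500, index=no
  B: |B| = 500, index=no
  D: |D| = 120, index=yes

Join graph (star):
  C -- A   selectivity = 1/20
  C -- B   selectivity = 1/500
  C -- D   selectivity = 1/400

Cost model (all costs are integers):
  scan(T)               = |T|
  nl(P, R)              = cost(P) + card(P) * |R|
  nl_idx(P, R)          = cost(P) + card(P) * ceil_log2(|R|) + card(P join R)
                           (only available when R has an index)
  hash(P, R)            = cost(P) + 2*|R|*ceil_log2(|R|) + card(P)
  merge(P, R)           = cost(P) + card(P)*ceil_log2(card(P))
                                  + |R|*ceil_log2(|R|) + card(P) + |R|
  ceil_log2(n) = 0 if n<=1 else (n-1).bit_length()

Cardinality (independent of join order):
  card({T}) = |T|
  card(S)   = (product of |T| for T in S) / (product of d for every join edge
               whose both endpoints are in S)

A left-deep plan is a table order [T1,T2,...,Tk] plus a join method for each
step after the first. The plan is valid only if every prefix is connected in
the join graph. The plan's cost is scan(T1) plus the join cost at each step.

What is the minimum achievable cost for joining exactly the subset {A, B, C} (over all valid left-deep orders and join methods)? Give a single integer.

Selinger DP over subsets of {A,B,C}:
  {C}: scan cost=400, card=400
  {A}: scan cost=500, card=500
  {B}: scan cost=500, card=500
  {AC}: card=10000; try (C,hash)→8200, (A,merge)→9400, (C,merge)→9500, (A,hash)→9800, (C,nl_idx)→15000, (A,nl)→200400 …(+1); best=8200 via (C,hash)
  {BC}: card=400; try (C,nl_idx)→5400, (C,hash)→8200, (B,merge)→9400, (C,merge)→9500, (B,hash)→9800, (B,nl)→200400 …(+1); best=5400 via (C,nl_idx)
  {ABC}: card=10000; try (A,merge)→14400, (A,hash)→14800, (B,hash)→27200, (B,merge)→163200, (A,nl)→205400, (B,nl)→5008200; best=14400 via (A,merge)

14400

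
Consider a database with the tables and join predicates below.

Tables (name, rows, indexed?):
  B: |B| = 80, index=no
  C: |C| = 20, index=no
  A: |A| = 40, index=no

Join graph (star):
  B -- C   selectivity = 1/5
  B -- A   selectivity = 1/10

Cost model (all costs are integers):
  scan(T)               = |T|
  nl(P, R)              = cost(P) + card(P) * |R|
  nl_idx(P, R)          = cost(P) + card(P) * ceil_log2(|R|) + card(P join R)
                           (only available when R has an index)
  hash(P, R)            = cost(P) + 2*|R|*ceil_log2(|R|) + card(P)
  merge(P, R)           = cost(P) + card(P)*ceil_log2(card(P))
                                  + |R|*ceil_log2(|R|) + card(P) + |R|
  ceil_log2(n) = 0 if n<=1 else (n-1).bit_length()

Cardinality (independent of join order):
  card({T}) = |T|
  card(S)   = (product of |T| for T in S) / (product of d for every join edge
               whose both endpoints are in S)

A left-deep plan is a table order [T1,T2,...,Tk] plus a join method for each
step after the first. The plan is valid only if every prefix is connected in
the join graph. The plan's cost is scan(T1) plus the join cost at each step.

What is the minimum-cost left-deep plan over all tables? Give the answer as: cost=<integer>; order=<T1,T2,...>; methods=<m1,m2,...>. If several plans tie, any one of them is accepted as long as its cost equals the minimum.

Selinger DP (subsets sized 1..n):
  {B}: scan cost=80, card=80
  {C}: scan cost=20, card=20
  {A}: scan cost=40, card=40
  {BC}: card=320; try (C,hash)→360, (B,merge)→780, (C,merge)→840, (B,hash)→1160, (B,nl)→1620, (C,nl)→1680; best=360 via (C,hash)
  {AB}: card=320; try (A,hash)→640, (B,merge)→960, (A,merge)→1000, (B,hash)→1200, (B,nl)→3240, (A,nl)→3280; best=640 via (A,hash)
  {ABC}: card=1280; try (C,hash)→1160, (A,hash)→1160, (A,merge)→3840, (C,merge)→3960, (C,nl)→7040, (A,nl)→13160; best=1160 via (C,hash)

cost=1160; order=B,A,C; methods=hash,hash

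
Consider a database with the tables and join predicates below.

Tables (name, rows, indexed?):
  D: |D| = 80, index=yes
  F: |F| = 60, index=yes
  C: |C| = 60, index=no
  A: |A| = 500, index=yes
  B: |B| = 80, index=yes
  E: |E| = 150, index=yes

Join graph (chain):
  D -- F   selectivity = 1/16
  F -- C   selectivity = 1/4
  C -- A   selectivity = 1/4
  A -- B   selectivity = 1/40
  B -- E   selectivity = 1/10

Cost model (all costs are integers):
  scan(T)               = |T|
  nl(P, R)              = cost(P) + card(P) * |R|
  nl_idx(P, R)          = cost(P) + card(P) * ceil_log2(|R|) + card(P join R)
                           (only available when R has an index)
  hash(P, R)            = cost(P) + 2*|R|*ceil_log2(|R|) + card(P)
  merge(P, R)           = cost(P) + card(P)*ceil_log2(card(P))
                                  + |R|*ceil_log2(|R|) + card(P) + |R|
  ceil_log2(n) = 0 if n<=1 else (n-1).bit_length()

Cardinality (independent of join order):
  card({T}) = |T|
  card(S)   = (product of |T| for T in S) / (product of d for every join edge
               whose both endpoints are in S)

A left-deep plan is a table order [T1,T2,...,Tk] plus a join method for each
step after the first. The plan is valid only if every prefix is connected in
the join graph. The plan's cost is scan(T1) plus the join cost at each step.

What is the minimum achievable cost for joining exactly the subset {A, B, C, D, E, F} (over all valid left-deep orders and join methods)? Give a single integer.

Selinger DP over subsets of {A,B,C,D,E,F}:
  {D}: scan cost=80, card=80
  {F}: scan cost=60, card=60
  {C}: scan cost=60, card=60
  {A}: scan cost=500, card=500
  {B}: scan cost=80, card=80
  {E}: scan cost=150, card=150
  {DF}: card=300; try (D,nl_idx)→780, (F,nl_idx)→860, (F,hash)→880, (D,merge)→1120, (F,merge)→1140, (D,hash)→1240 …(+2); best=780 via (D,nl_idx)
  {CF}: card=900; try (F,hash)→840, (C,hash)→840, (F,merge)→900, (C,merge)→900, (F,nl_idx)→1320, (F,nl)→3660 …(+1); best=840 via (F,hash)
  {AC}: card=7500; try (C,hash)→1720, (A,merge)→5480, (C,merge)→5920, (A,nl_idx)→8100, (A,hash)→9120, (A,nl)→30060 …(+1); best=1720 via (C,hash)
  {AB}: card=1000; try (A,nl_idx)→1800, (B,hash)→2120, (B,nl_idx)→5000, (A,merge)→5720, (B,merge)→6140, (A,hash)→9160 …(+2); best=1800 via (A,nl_idx)
  {BE}: card=1200; try (B,hash)→1420, (E,nl_idx)→1920, (E,merge)→2070, (B,merge)→2140, (B,nl_idx)→2400, (E,hash)→2560 …(+2); best=1420 via (B,hash)
  {CDF}: card=4500; try (C,hash)→1800, (D,hash)→2860, (C,merge)→4200, (D,merge)→11380, (D,nl_idx)→11640, (C,nl)→18780 …(+1); best=1800 via (C,hash)
  {ACF}: card=112500; try (F,hash)→9940, (A,hash)→10740, (A,merge)→15740, (F,merge)→107140, (A,nl_idx)→121440, (F,nl_idx)→159220 …(+2); best=9940 via (F,hash)
  {ABC}: card=15000; try (C,hash)→3520, (B,hash)→10340, (C,merge)→13220, (C,nl)→61800, (B,nl_idx)→69220, (B,merge)→107360 …(+1); best=3520 via (C,hash)
  {ABE}: card=15000; try (E,hash)→5200, (A,hash)→11620, (E,merge)→14150, (A,merge)→20820, (E,nl_idx)→24800, (A,nl_idx)→27220 …(+2); best=5200 via (E,hash)
  {ACDF}: card=562500; try (A,hash)→15300, (A,merge)→69800, (D,hash)→123560, (A,nl_idx)→604800, (D,nl_idx)→1359940, (D,merge)→2035580 …(+2); best=15300 via (A,hash)
  {ABCF}: card=225000; try (F,hash)→19240, (B,hash)→123560, (F,merge)→228940, (F,nl_idx)→318520, (F,nl)→903520, (B,nl_idx)→1022440 …(+2); best=19240 via (F,hash)
  {ABCE}: card=225000; try (E,hash)→20920, (C,hash)→20920, (E,merge)→229870, (C,merge)→230620, (E,nl_idx)→348520, (C,nl)→905200 …(+1); best=20920 via (E,hash)
  {ABCDF}: card=1125000; try (D,hash)→245360, (B,hash)→578920, (D,nl_idx)→2719240, (D,merge)→4294880, (B,nl_idx)→5077800, (B,merge)→11828440 …(+2); best=245360 via (D,hash)
  {ABCEF}: card=3375000; try (F,hash)→246640, (E,hash)→246640, (E,merge)→4295590, (F,merge)→4296340, (F,nl_idx)→4745920, (E,nl_idx)→5194240 …(+2); best=246640 via (F,hash)
  {ABCDEF}: card=16875000; try (E,hash)→1372760, (D,hash)→3622760, (E,merge)→24996710, (E,nl_idx)→26120360, (D,nl_idx)→40746640, (D,merge)→77872280 …(+2); best=1372760 via (E,hash)

1372760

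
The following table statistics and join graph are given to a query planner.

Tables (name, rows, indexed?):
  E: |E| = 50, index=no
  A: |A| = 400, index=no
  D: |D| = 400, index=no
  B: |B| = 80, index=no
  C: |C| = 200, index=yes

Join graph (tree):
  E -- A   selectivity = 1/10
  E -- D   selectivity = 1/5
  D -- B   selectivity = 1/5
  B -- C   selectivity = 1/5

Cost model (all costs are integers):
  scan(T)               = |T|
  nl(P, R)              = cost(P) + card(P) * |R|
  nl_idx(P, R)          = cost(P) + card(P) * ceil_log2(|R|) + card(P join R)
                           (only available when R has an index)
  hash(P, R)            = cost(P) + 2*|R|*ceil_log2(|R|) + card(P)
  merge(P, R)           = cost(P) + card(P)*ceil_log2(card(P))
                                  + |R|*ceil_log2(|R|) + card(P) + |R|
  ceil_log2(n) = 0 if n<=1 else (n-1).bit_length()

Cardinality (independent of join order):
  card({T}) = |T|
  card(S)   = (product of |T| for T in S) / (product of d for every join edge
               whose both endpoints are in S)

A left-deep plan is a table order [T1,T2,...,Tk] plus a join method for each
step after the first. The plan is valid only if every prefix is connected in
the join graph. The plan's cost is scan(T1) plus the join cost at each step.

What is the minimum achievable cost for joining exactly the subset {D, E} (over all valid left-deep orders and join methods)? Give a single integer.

1400

Selinger DP over subsets of {D,E}:
  {E}: scan cost=50, card=50
  {D}: scan cost=400, card=400
  {DE}: card=4000; try (E,hash)→1400, (D,merge)→4400, (E,merge)→4750, (D,hash)→7300, (D,nl)→20050, (E,nl)→20400; best=1400 via (E,hash)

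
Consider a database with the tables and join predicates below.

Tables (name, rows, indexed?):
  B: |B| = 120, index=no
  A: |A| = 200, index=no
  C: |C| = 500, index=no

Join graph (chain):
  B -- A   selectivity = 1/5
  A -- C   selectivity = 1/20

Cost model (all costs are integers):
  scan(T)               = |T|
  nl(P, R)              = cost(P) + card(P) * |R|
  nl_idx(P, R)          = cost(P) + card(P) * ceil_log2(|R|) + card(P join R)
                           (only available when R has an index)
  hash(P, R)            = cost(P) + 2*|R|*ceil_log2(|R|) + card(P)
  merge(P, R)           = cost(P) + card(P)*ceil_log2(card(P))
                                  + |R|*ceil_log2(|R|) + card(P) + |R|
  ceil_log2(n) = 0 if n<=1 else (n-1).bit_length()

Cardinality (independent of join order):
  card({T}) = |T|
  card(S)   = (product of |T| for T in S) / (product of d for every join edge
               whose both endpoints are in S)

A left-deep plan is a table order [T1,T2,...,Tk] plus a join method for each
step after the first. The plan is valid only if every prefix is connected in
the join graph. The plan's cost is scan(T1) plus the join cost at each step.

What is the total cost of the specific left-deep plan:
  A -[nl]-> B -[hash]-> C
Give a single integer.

step 1: scan A: cost=200, card=200
step 2: join B via nl
    card(P join B) = 200*120/(5) = 4800
    cost = 200 + 200*120 = 24200
step 3: join C via hash
    card(P join C) = 4800*500/(20) = 120000
    cost = 24200 + 2*500*9 + 4800 = 38000

38000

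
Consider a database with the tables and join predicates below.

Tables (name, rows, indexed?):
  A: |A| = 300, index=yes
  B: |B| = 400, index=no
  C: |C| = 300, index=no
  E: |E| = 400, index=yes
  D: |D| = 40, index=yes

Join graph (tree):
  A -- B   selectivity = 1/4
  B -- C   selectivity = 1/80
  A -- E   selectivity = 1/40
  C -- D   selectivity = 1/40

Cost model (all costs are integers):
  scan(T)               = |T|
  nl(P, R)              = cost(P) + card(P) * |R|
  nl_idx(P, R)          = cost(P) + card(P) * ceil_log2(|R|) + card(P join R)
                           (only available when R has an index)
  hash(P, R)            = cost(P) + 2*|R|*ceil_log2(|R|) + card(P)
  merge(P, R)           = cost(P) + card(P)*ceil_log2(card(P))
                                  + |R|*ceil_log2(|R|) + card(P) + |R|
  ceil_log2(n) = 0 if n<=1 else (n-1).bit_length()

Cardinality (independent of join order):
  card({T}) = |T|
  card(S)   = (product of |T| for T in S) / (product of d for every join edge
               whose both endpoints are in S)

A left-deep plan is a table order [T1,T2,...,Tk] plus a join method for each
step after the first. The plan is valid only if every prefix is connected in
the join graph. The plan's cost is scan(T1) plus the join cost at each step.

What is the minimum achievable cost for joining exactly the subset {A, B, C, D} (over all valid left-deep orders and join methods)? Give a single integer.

14980

Selinger DP over subsets of {A,B,C,D}:
  {A}: scan cost=300, card=300
  {B}: scan cost=400, card=400
  {C}: scan cost=300, card=300
  {D}: scan cost=40, card=40
  {AB}: card=30000; try (A,hash)→6200, (B,merge)→7300, (A,merge)→7400, (B,hash)→7800, (A,nl_idx)→34000, (B,nl)→120300 …(+1); best=6200 via (A,hash)
  {BC}: card=1500; try (C,hash)→6200, (B,merge)→7300, (C,merge)→7400, (B,hash)→7800, (B,nl)→120300, (C,nl)→120400; best=6200 via (C,hash)
  {CD}: card=300; try (D,hash)→1080, (D,nl_idx)→2400, (C,merge)→3320, (D,merge)→3580, (C,hash)→5480, (C,nl)→12040 …(+1); best=1080 via (D,hash)
  {ABC}: card=112500; try (A,hash)→13100, (A,merge)→27200, (C,hash)→41600, (A,nl_idx)→132200, (A,nl)→456200, (C,merge)→489200 …(+1); best=13100 via (A,hash)
  {BCD}: card=1500; try (B,merge)→8080, (D,hash)→8180, (B,hash)→8580, (D,nl_idx)→16700, (D,merge)→24480, (D,nl)→66200 …(+1); best=8080 via (B,merge)
  {ABCD}: card=112500; try (A,hash)→14980, (A,merge)→29080, (D,hash)→126080, (A,nl_idx)→134080, (A,nl)→458080, (D,nl_idx)→800600 …(+2); best=14980 via (A,hash)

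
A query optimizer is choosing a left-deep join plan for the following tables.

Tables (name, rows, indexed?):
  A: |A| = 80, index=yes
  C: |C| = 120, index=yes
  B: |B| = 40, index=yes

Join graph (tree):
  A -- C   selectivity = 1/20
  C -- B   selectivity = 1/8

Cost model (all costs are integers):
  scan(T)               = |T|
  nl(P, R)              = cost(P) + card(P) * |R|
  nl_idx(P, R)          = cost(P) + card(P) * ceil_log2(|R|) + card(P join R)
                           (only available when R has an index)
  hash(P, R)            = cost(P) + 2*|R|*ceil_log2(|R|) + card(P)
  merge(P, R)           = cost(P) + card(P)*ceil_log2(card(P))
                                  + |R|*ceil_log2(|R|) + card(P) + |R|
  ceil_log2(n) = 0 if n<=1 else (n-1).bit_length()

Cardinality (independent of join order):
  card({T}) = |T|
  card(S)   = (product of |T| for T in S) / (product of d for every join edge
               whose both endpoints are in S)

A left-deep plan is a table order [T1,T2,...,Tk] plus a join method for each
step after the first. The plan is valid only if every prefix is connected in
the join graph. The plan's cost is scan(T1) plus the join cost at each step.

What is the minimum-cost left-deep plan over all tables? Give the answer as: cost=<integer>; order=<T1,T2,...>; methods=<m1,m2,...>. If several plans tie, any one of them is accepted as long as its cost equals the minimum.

cost=2080; order=A,C,B; methods=nl_idx,hash

Selinger DP (subsets sized 1..n):
  {A}: scan cost=80, card=80
  {C}: scan cost=120, card=120
  {B}: scan cost=40, card=40
  {AC}: card=480; try (C,nl_idx)→1120, (A,hash)→1360, (A,nl_idx)→1440, (C,merge)→1680, (A,merge)→1720, (C,hash)→1840 …(+2); best=1120 via (C,nl_idx)
  {BC}: card=600; try (B,hash)→720, (C,nl_idx)→920, (C,merge)→1280, (B,merge)→1360, (B,nl_idx)→1440, (C,hash)→1760 …(+2); best=720 via (B,hash)
  {ABC}: card=2400; try (B,hash)→2080, (A,hash)→2440, (B,merge)→6200, (B,nl_idx)→6400, (A,nl_idx)→7320, (A,merge)→7960 …(+2); best=2080 via (B,hash)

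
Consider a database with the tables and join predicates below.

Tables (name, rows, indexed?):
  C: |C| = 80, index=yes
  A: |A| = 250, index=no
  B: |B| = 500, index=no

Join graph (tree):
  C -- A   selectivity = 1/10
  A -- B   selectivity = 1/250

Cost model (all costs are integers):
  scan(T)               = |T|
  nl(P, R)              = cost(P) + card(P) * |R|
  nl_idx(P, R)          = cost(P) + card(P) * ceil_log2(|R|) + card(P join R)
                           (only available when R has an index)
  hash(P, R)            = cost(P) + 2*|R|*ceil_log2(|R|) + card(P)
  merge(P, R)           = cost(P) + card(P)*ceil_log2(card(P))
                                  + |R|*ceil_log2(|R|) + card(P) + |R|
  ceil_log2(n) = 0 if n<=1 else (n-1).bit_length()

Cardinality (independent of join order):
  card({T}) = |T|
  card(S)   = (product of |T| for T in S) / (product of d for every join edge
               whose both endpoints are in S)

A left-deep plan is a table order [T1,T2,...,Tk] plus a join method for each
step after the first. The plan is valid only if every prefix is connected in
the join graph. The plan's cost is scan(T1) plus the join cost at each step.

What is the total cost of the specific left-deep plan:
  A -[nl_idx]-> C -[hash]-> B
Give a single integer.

step 1: scan A: cost=250, card=250
step 2: join C via nl_idx
    card(P join C) = 250*80/(10) = 2000
    cost = 250 + 250*7 + 2000 = 4000
step 3: join B via hash
    card(P join B) = 2000*500/(250) = 4000
    cost = 4000 + 2*500*9 + 2000 = 15000

15000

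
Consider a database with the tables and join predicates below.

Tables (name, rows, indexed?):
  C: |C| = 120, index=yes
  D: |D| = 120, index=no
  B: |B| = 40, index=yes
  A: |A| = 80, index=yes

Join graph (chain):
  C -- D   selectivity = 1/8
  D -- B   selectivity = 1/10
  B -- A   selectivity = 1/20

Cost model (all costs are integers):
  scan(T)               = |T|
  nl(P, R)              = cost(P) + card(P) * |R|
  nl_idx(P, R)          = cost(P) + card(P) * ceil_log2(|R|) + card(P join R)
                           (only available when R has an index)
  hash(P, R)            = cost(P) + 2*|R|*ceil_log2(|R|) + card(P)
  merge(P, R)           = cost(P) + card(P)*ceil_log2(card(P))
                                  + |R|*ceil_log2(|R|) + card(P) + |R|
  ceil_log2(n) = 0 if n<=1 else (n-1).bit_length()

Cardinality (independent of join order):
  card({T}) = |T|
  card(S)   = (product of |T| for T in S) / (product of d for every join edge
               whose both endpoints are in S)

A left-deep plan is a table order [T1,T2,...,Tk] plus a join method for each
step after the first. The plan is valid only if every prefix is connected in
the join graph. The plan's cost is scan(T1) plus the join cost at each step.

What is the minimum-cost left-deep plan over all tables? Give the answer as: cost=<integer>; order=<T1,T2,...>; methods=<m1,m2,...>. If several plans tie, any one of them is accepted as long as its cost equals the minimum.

cost=5920; order=B,A,D,C; methods=nl_idx,hash,hash

Selinger DP (subsets sized 1..n):
  {C}: scan cost=120, card=120
  {D}: scan cost=120, card=120
  {B}: scan cost=40, card=40
  {A}: scan cost=80, card=80
  {CD}: card=1800; try (D,hash)→1920, (C,hash)→1920, (D,merge)→2040, (C,merge)→2040, (C,nl_idx)→2760, (D,nl)→14520 …(+1); best=1920 via (D,hash)
  {BD}: card=480; try (B,hash)→720, (D,merge)→1280, (B,nl_idx)→1320, (B,merge)→1360, (D,hash)→1760, (D,nl)→4840 …(+1); best=720 via (B,hash)
  {AB}: card=160; try (A,nl_idx)→480, (B,hash)→640, (B,nl_idx)→720, (A,merge)→960, (B,merge)→1000, (A,hash)→1200 …(+2); best=480 via (A,nl_idx)
  {BCD}: card=7200; try (C,hash)→2880, (B,hash)→4200, (C,merge)→6480, (C,nl_idx)→11280, (B,nl_idx)→19920, (B,merge)→23800 …(+2); best=2880 via (C,hash)
  {ABD}: card=1920; try (D,hash)→2320, (A,hash)→2320, (D,merge)→2880, (A,nl_idx)→6000, (A,merge)→6160, (D,nl)→19680 …(+1); best=2320 via (D,hash)
  {ABCD}: card=28800; try (C,hash)→5920, (A,hash)→11200, (C,merge)→26320, (C,nl_idx)→44560, (A,nl_idx)→82080, (A,merge)→104320 …(+2); best=5920 via (C,hash)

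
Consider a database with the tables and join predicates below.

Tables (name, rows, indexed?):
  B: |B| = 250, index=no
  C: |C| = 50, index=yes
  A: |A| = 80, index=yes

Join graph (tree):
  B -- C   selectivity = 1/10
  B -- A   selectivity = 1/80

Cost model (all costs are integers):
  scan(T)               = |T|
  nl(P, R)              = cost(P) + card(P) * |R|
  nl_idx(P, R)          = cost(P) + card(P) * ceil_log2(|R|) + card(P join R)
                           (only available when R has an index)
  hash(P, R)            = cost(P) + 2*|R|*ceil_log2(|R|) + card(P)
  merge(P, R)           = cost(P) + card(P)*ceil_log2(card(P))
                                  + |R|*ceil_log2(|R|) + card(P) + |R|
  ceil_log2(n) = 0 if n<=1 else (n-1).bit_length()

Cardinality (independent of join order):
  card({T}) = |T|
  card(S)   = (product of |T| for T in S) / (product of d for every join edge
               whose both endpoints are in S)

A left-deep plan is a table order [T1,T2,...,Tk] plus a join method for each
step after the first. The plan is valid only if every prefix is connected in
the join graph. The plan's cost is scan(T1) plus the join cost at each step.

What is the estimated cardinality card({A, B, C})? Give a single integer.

Tables in S: A(80), B(250), C(50)
Edges inside S: B-C(d=10), B-A(d=80)
numerator = 80 * 250 * 50 = 1000000
denominator = 10 * 80 = 800
card(S) = 1000000 / 800 = 1250

1250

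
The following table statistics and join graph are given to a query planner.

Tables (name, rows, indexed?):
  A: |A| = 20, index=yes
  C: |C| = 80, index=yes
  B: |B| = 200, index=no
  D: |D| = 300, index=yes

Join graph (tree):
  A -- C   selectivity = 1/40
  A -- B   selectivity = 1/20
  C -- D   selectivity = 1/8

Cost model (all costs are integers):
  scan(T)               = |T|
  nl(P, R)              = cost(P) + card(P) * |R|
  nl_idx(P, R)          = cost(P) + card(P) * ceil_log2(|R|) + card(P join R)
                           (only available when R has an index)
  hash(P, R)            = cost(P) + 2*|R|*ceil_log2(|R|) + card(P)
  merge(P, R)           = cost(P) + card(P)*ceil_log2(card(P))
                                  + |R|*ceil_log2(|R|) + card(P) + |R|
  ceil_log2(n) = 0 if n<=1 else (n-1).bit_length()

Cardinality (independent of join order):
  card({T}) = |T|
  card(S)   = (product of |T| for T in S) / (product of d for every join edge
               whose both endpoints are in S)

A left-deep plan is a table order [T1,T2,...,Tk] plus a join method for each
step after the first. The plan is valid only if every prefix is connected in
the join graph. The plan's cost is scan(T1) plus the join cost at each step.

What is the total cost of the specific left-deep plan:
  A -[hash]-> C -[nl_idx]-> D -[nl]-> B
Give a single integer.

step 1: scan A: cost=20, card=20
step 2: join C via hash
    card(P join C) = 20*80/(40) = 40
    cost = 20 + 2*80*7 + 20 = 1160
step 3: join D via nl_idx
    card(P join D) = 40*300/(8) = 1500
    cost = 1160 + 40*9 + 1500 = 3020
step 4: join B via nl
    card(P join B) = 1500*200/(20) = 15000
    cost = 3020 + 1500*200 = 303020

303020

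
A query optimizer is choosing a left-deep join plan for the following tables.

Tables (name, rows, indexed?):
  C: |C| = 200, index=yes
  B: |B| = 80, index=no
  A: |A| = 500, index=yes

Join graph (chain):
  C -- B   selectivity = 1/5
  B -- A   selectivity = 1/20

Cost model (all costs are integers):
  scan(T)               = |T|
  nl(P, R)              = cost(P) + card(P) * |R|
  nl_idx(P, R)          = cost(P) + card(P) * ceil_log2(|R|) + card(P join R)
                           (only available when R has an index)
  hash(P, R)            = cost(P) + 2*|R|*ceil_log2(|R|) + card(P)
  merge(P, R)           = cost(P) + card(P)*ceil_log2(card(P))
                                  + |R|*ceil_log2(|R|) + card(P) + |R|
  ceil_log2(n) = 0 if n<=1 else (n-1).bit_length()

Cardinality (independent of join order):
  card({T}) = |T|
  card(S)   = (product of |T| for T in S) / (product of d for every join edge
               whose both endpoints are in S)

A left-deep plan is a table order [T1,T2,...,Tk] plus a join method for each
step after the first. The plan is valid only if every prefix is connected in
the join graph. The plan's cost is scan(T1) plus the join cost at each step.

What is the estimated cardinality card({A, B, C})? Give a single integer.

80000

Tables in S: A(500), B(80), C(200)
Edges inside S: C-B(d=5), B-A(d=20)
numerator = 500 * 80 * 200 = 8000000
denominator = 5 * 20 = 100
card(S) = 8000000 / 100 = 80000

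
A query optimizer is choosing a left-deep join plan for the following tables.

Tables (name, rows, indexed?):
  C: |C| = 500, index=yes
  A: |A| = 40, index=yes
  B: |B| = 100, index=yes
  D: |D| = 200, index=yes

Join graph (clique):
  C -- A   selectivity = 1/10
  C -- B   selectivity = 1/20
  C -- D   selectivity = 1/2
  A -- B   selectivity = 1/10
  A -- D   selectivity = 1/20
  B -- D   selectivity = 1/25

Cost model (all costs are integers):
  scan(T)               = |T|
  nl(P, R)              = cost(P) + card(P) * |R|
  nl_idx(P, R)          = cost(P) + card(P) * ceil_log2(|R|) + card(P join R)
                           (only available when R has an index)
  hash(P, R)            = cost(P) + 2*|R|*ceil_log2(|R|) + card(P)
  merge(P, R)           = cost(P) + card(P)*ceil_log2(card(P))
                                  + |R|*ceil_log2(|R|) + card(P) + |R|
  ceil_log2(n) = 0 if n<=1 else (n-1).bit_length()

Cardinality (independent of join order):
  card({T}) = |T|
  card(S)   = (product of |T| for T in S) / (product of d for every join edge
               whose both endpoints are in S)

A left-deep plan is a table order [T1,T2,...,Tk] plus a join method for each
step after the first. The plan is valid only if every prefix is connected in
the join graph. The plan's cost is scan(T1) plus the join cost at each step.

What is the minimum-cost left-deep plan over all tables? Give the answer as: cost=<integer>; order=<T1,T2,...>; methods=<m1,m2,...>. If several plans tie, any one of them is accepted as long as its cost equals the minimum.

cost=4200; order=A,D,B,C; methods=nl_idx,hash,nl_idx

Selinger DP (subsets sized 1..n):
  {C}: scan cost=500, card=500
  {A}: scan cost=40, card=40
  {B}: scan cost=100, card=100
  {D}: scan cost=200, card=200
  {AC}: card=2000; try (A,hash)→1480, (C,nl_idx)→2400, (C,merge)→5320, (A,nl_idx)→5500, (A,merge)→5780, (C,hash)→9080 …(+2); best=1480 via (A,hash)
  {BC}: card=2500; try (B,hash)→2400, (C,nl_idx)→3500, (C,merge)→5900, (B,merge)→6300, (B,nl_idx)→6500, (C,hash)→9200 …(+2); best=2400 via (B,hash)
  {CD}: card=50000; try (D,hash)→4200, (C,merge)→7000, (D,merge)→7300, (C,hash)→9400, (C,nl_idx)→52000, (D,nl_idx)→54500 …(+2); best=4200 via (D,hash)
  {AB}: card=400; try (A,hash)→680, (B,nl_idx)→720, (A,nl_idx)→1100, (B,merge)→1120, (A,merge)→1180, (B,hash)→1480 …(+2); best=680 via (A,hash)
  {AD}: card=400; try (D,nl_idx)→760, (A,hash)→880, (A,nl_idx)→1800, (D,merge)→2120, (A,merge)→2280, (D,hash)→3280 …(+2); best=760 via (D,nl_idx)
  {BD}: card=800; try (D,nl_idx)→1700, (B,hash)→1800, (B,nl_idx)→2400, (D,merge)→2700, (B,merge)→2800, (D,hash)→3400 …(+2); best=1700 via (D,nl_idx)
  {ABC}: card=1000; try (B,hash)→4880, (C,nl_idx)→5280, (A,hash)→5380, (C,merge)→9680, (C,hash)→10080, (B,nl_idx)→16480 …(+6); best=4880 via (B,hash)
  {ACD}: card=10000; try (D,hash)→6680, (C,merge)→9760, (C,hash)→10160, (C,nl_idx)→14360, (D,merge)→27280, (D,nl_idx)→27480 …(+6); best=6680 via (D,hash)
  {BCD}: card=10000; try (D,hash)→8100, (C,hash)→11500, (C,merge)→15500, (C,nl_idx)→18900, (D,nl_idx)→32400, (D,merge)→36700 …(+6); best=8100 via (D,hash)
  {ABD}: card=160; try (B,hash)→2560, (A,hash)→2980, (B,nl_idx)→3720, (D,nl_idx)→4040, (D,hash)→4280, (B,merge)→5560 …(+6); best=2560 via (B,hash)
  {ABCD}: card=200; try (C,nl_idx)→4200, (C,merge)→9000, (D,hash)→9080, (C,hash)→11720, (D,nl_idx)→13080, (D,merge)→17680 …(+10); best=4200 via (C,nl_idx)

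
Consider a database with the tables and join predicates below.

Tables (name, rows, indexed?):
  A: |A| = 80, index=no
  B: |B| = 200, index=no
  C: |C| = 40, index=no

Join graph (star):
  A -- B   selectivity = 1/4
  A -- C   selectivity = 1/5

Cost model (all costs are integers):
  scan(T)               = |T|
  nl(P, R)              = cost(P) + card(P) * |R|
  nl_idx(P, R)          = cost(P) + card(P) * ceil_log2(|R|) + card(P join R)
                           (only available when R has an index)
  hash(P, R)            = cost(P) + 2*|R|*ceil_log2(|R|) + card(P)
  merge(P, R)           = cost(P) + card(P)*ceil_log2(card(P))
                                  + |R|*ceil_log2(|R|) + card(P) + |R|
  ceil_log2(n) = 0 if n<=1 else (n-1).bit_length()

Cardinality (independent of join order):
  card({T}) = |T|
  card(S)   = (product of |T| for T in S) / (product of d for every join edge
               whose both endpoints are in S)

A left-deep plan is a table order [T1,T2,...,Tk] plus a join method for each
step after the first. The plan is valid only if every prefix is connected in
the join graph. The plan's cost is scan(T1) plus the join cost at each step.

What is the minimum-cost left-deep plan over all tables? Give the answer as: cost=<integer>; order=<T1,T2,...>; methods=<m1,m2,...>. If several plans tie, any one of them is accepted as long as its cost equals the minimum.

Selinger DP (subsets sized 1..n):
  {A}: scan cost=80, card=80
  {B}: scan cost=200, card=200
  {C}: scan cost=40, card=40
  {AB}: card=4000; try (A,hash)→1520, (B,merge)→2520, (A,merge)→2640, (B,hash)→3360, (B,nl)→16080, (A,nl)→16200; best=1520 via (A,hash)
  {AC}: card=640; try (C,hash)→640, (A,merge)→960, (C,merge)→1000, (A,hash)→1200, (A,nl)→3240, (C,nl)→3280; best=640 via (C,hash)
  {ABC}: card=32000; try (B,hash)→4480, (C,hash)→6000, (B,merge)→9480, (C,merge)→53800, (B,nl)→128640, (C,nl)→161520; best=4480 via (B,hash)

cost=4480; order=A,C,B; methods=hash,hash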